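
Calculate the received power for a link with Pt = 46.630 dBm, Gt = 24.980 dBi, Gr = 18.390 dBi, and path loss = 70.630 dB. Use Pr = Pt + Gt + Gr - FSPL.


Pr = 46.630 + 24.980 + 18.390 - 70.630 = 19.37 dBm

19.37 dBm


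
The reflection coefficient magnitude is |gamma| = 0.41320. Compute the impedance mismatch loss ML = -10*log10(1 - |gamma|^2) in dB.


ML = -10 * log10(1 - 0.41320^2) = -10 * log10(0.82926576) = 0.8131 dB

0.8131 dB


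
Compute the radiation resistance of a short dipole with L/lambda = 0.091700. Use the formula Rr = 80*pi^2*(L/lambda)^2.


Rr = 80 * pi^2 * (0.091700)^2 = 80 * 9.869604 * 8.408890e-03 = 6.639 ohm

6.639 ohm


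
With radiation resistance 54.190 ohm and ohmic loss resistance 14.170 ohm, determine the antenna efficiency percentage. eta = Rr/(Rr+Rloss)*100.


eta = 54.190 / (54.190 + 14.170) * 100 = 79.27%

79.27%


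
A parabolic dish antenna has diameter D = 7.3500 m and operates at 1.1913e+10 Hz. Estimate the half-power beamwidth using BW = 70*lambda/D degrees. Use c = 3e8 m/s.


lambda = c / f = 3.0000e+08 / 1.1913e+10 = 0.02518257 m
BW = 70 * 0.02518257 / 7.3500 = 0.2398 deg

0.2398 deg


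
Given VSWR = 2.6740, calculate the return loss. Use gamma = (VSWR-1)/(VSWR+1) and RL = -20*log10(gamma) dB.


gamma = (2.6740 - 1) / (2.6740 + 1) = 0.4556342
RL = -20 * log10(0.4556342) = 6.828 dB

6.828 dB


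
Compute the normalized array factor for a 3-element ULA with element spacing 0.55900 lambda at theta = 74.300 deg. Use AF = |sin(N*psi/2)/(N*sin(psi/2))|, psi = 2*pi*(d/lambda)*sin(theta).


psi = 2*pi*0.55900*sin(74.300 deg) = 3.381263 rad
AF = |sin(3*3.381263/2) / (3*sin(3.381263/2))| = 0.3143

0.3143


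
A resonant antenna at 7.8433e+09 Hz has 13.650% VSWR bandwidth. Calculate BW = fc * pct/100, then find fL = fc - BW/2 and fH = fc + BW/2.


BW = 7.8433e+09 * 13.650/100 = 1.070610e+09 Hz
fL = 7.8433e+09 - 1.070610e+09/2 = 7.308e+09 Hz
fH = 7.8433e+09 + 1.070610e+09/2 = 8.379e+09 Hz

BW=1.071e+09 Hz, fL=7.308e+09 Hz, fH=8.379e+09 Hz


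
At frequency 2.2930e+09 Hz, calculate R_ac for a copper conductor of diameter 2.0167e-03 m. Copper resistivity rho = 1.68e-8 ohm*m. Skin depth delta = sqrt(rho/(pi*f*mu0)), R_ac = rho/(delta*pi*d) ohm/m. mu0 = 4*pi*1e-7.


delta = sqrt(1.68e-8 / (pi * 2.2930e+09 * 4*pi*1e-7)) = 1.362300e-06 m
R_ac = 1.68e-8 / (1.362300e-06 * pi * 2.0167e-03) = 1.946 ohm/m

1.946 ohm/m


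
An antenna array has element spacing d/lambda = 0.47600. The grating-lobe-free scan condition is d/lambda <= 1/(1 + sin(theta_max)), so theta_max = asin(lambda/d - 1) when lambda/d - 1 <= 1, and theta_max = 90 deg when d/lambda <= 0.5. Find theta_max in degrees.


lambda/d - 1 = 1/0.47600 - 1 = 1.100840 >= 1
d/lambda <= 0.5, so the array can scan to endfire without grating lobes: theta_max = 90 deg

90 deg


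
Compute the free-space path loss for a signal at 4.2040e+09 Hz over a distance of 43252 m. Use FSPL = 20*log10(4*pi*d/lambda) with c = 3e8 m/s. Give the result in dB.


lambda = c / f = 3.0000e+08 / 4.2040e+09 = 0.07136061 m
FSPL = 20 * log10(4*pi*43252/0.07136061) = 137.6 dB

137.6 dB


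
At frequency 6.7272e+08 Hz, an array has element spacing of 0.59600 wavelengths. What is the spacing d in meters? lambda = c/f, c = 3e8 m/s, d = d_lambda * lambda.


lambda = c / f = 3.0000e+08 / 6.7272e+08 = 0.4459508 m
d = 0.59600 * 0.4459508 = 0.2658 m

0.2658 m


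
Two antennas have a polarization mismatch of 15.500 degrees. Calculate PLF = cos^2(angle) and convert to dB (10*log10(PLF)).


PLF_linear = cos^2(15.500 deg) = 0.9285837
PLF_dB = 10 * log10(0.9285837) = -0.3218 dB

-0.3218 dB


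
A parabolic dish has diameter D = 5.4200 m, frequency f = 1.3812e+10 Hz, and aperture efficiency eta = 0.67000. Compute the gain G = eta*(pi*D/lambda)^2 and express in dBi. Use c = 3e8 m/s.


lambda = c / f = 3.0000e+08 / 1.3812e+10 = 0.02172024 m
G_linear = 0.67000 * (pi * 5.4200 / 0.02172024)^2 = 411759.7
G_dBi = 10 * log10(411759.7) = 56.15 dBi

56.15 dBi


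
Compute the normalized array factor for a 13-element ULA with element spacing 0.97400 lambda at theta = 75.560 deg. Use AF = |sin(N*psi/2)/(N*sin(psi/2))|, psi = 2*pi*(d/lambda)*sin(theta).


psi = 2*pi*0.97400*sin(75.560 deg) = 5.926493 rad
AF = |sin(13*5.926493/2) / (13*sin(5.926493/2))| = 0.3179

0.3179


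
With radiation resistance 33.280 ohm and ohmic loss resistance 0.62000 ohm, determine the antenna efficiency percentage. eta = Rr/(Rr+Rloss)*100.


eta = 33.280 / (33.280 + 0.62000) * 100 = 98.17%

98.17%


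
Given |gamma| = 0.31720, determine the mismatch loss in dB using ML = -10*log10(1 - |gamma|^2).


ML = -10 * log10(1 - 0.31720^2) = -10 * log10(0.89938416) = 0.4605 dB

0.4605 dB


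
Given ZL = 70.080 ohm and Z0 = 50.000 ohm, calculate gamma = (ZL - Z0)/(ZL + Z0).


gamma = (70.080 - 50.000) / (70.080 + 50.000) = 0.1672

0.1672


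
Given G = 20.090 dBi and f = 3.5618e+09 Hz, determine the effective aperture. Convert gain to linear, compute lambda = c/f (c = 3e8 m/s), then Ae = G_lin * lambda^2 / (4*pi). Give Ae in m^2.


lambda = c / f = 3.0000e+08 / 3.5618e+09 = 0.08422708 m
G_linear = 10^(20.090/10) = 102.0939
Ae = G_linear * lambda^2 / (4*pi) = 102.0939 * 0.08422708^2 / (4*pi) = 0.05764 m^2

0.05764 m^2


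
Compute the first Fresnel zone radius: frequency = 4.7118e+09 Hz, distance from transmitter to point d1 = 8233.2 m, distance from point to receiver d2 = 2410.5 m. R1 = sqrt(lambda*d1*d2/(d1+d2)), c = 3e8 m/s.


lambda = c / f = 3.0000e+08 / 4.7118e+09 = 0.06366994 m
R1 = sqrt(0.06366994 * 8233.2 * 2410.5 / (8233.2 + 2410.5)) = 10.90 m

10.90 m


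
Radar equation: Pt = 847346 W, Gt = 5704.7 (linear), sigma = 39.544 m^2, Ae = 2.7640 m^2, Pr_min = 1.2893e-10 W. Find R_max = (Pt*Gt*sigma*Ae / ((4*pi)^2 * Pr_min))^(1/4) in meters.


R^4 = 847346*5704.7*39.544*2.7640 / ((4*pi)^2 * 1.2893e-10) = 2.595007e+19
R_max = 2.595007e+19^0.25 = 71373 m

71373 m


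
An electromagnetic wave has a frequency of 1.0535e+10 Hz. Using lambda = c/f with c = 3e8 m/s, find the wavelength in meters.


lambda = c / f = 3.0000e+08 / 1.0535e+10 = 0.02848 m

0.02848 m


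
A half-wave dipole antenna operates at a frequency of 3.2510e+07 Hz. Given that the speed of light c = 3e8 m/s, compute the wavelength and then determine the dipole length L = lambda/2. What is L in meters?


lambda = c / f = 3.0000e+08 / 3.2510e+07 = 9.227930 m
L = lambda / 2 = 9.227930 / 2 = 4.614 m

4.614 m


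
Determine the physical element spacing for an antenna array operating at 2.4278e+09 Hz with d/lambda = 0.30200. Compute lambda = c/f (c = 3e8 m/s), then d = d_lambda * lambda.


lambda = c / f = 3.0000e+08 / 2.4278e+09 = 0.1235687 m
d = 0.30200 * 0.1235687 = 0.03732 m

0.03732 m


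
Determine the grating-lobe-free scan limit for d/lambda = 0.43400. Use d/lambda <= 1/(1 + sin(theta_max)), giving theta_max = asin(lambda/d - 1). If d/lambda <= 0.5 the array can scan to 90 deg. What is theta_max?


lambda/d - 1 = 1/0.43400 - 1 = 1.304147 >= 1
d/lambda <= 0.5, so the array can scan to endfire without grating lobes: theta_max = 90 deg

90 deg


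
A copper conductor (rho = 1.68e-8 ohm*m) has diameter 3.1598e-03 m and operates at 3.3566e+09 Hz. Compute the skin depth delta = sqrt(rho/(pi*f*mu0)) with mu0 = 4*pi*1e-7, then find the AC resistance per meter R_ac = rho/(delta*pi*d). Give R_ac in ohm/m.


delta = sqrt(1.68e-8 / (pi * 3.3566e+09 * 4*pi*1e-7)) = 1.125965e-06 m
R_ac = 1.68e-8 / (1.125965e-06 * pi * 3.1598e-03) = 1.503 ohm/m

1.503 ohm/m


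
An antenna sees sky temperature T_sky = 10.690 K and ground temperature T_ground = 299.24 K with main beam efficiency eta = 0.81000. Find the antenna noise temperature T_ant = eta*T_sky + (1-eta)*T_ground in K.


T_ant = 0.81000 * 10.690 + (1 - 0.81000) * 299.24 = 65.51 K

65.51 K


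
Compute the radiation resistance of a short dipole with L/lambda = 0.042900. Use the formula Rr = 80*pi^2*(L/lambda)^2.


Rr = 80 * pi^2 * (0.042900)^2 = 80 * 9.869604 * 1.840410e-03 = 1.453 ohm

1.453 ohm


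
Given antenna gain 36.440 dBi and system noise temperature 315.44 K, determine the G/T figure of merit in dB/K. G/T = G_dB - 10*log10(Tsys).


G/T = 36.440 - 10*log10(315.44) = 36.440 - 24.98917 = 11.45 dB/K

11.45 dB/K


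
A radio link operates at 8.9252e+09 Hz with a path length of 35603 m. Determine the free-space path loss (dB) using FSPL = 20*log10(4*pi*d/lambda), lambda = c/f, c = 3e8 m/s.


lambda = c / f = 3.0000e+08 / 8.9252e+09 = 0.03361269 m
FSPL = 20 * log10(4*pi*35603/0.03361269) = 142.5 dB

142.5 dB


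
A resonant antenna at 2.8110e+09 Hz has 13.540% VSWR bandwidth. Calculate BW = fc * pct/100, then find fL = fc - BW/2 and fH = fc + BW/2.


BW = 2.8110e+09 * 13.540/100 = 3.806094e+08 Hz
fL = 2.8110e+09 - 3.806094e+08/2 = 2.621e+09 Hz
fH = 2.8110e+09 + 3.806094e+08/2 = 3.001e+09 Hz

BW=3.806e+08 Hz, fL=2.621e+09 Hz, fH=3.001e+09 Hz


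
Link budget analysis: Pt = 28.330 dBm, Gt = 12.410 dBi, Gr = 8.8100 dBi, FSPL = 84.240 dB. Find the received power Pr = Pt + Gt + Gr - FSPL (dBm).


Pr = 28.330 + 12.410 + 8.8100 - 84.240 = -34.69 dBm

-34.69 dBm


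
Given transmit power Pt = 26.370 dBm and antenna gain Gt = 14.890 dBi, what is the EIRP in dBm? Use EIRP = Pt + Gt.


EIRP = Pt + Gt = 26.370 + 14.890 = 41.26 dBm

41.26 dBm


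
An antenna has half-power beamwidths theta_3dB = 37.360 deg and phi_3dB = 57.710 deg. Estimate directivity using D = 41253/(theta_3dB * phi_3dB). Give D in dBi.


D_linear = 41253 / (37.360 * 57.710) = 19.13364
D_dBi = 10 * log10(19.13364) = 12.82 dBi

12.82 dBi


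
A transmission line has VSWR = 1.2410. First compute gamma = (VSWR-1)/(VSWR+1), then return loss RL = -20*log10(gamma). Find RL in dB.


gamma = (1.2410 - 1) / (1.2410 + 1) = 0.1075413
RL = -20 * log10(0.1075413) = 19.37 dB

19.37 dB


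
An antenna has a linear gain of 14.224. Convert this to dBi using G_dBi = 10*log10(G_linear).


G_dBi = 10 * log10(14.224) = 11.53 dBi

11.53 dBi


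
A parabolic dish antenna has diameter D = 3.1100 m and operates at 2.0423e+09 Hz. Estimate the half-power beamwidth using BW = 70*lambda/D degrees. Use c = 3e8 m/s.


lambda = c / f = 3.0000e+08 / 2.0423e+09 = 0.1468932 m
BW = 70 * 0.1468932 / 3.1100 = 3.306 deg

3.306 deg


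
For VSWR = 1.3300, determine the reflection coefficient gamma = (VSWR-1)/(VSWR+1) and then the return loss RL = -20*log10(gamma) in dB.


gamma = (1.3300 - 1) / (1.3300 + 1) = 0.1416309
RL = -20 * log10(0.1416309) = 16.98 dB

16.98 dB


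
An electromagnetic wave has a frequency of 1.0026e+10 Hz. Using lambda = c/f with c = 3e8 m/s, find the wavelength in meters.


lambda = c / f = 3.0000e+08 / 1.0026e+10 = 0.02992 m

0.02992 m


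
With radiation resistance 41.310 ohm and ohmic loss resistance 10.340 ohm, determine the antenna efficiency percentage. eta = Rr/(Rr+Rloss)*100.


eta = 41.310 / (41.310 + 10.340) * 100 = 79.98%

79.98%


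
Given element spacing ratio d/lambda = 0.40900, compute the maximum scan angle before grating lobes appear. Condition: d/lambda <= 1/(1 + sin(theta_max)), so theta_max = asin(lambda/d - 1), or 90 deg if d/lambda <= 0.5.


lambda/d - 1 = 1/0.40900 - 1 = 1.444988 >= 1
d/lambda <= 0.5, so the array can scan to endfire without grating lobes: theta_max = 90 deg

90 deg


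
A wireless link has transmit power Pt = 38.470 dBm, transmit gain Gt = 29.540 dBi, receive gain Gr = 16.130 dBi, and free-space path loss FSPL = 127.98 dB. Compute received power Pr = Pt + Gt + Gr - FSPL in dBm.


Pr = 38.470 + 29.540 + 16.130 - 127.98 = -43.84 dBm

-43.84 dBm


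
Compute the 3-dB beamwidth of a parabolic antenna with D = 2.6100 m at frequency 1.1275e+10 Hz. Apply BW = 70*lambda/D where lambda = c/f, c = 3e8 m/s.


lambda = c / f = 3.0000e+08 / 1.1275e+10 = 0.02660754 m
BW = 70 * 0.02660754 / 2.6100 = 0.7136 deg

0.7136 deg


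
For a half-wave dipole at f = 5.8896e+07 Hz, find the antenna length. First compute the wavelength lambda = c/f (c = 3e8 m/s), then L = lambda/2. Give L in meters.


lambda = c / f = 3.0000e+08 / 5.8896e+07 = 5.093725 m
L = lambda / 2 = 5.093725 / 2 = 2.547 m

2.547 m


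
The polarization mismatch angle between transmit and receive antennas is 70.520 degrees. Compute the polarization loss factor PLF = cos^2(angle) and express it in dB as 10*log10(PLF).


PLF_linear = cos^2(70.520 deg) = 0.1112074
PLF_dB = 10 * log10(0.1112074) = -9.539 dB

-9.539 dB


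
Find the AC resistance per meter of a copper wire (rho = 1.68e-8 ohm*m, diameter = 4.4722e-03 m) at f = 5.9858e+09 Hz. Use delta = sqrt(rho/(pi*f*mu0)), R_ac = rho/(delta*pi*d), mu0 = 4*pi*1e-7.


delta = sqrt(1.68e-8 / (pi * 5.9858e+09 * 4*pi*1e-7)) = 8.431671e-07 m
R_ac = 1.68e-8 / (8.431671e-07 * pi * 4.4722e-03) = 1.418 ohm/m

1.418 ohm/m


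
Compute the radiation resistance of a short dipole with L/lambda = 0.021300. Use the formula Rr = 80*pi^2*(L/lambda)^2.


Rr = 80 * pi^2 * (0.021300)^2 = 80 * 9.869604 * 4.536900e-04 = 0.3582 ohm

0.3582 ohm


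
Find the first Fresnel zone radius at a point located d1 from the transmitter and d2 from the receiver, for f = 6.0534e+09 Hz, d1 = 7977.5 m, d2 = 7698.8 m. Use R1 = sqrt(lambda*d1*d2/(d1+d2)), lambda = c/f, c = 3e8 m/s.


lambda = c / f = 3.0000e+08 / 6.0534e+09 = 0.04955893 m
R1 = sqrt(0.04955893 * 7977.5 * 7698.8 / (7977.5 + 7698.8)) = 13.93 m

13.93 m


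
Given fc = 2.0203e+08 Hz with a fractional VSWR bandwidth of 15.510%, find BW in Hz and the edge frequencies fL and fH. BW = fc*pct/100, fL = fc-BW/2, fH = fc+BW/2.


BW = 2.0203e+08 * 15.510/100 = 3.133485e+07 Hz
fL = 2.0203e+08 - 3.133485e+07/2 = 1.864e+08 Hz
fH = 2.0203e+08 + 3.133485e+07/2 = 2.177e+08 Hz

BW=3.133e+07 Hz, fL=1.864e+08 Hz, fH=2.177e+08 Hz


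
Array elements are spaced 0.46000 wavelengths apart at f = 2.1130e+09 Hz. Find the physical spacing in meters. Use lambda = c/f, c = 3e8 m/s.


lambda = c / f = 3.0000e+08 / 2.1130e+09 = 0.1419782 m
d = 0.46000 * 0.1419782 = 0.06531 m

0.06531 m


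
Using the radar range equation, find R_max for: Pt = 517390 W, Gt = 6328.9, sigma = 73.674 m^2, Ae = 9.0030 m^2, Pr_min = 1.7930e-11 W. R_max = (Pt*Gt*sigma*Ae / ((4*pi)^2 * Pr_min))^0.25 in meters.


R^4 = 517390*6328.9*73.674*9.0030 / ((4*pi)^2 * 1.7930e-11) = 7.670925e+20
R_max = 7.670925e+20^0.25 = 166422 m

166422 m


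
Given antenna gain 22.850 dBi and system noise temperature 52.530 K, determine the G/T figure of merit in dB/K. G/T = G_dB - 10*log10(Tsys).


G/T = 22.850 - 10*log10(52.530) = 22.850 - 17.20407 = 5.646 dB/K

5.646 dB/K


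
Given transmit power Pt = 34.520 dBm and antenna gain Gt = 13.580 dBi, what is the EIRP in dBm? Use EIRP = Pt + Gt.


EIRP = Pt + Gt = 34.520 + 13.580 = 48.10 dBm

48.10 dBm


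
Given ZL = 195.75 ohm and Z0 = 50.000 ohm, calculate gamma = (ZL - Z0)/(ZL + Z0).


gamma = (195.75 - 50.000) / (195.75 + 50.000) = 0.5931

0.5931


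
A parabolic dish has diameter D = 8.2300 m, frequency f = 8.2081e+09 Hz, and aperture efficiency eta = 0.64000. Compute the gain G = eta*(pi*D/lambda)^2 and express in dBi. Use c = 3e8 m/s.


lambda = c / f = 3.0000e+08 / 8.2081e+09 = 0.03654926 m
G_linear = 0.64000 * (pi * 8.2300 / 0.03654926)^2 = 320274.4
G_dBi = 10 * log10(320274.4) = 55.06 dBi

55.06 dBi


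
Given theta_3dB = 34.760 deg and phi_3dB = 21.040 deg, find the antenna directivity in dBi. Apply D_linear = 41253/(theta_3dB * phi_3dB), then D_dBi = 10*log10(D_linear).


D_linear = 41253 / (34.760 * 21.040) = 56.40661
D_dBi = 10 * log10(56.40661) = 17.51 dBi

17.51 dBi


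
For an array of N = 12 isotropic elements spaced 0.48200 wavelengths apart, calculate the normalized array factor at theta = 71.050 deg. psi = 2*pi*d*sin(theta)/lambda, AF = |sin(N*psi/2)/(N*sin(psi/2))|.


psi = 2*pi*0.48200*sin(71.050 deg) = 2.864358 rad
AF = |sin(12*2.864358/2) / (12*sin(2.864358/2))| = 0.08378

0.08378


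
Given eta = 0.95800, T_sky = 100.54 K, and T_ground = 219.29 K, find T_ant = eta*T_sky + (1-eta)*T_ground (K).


T_ant = 0.95800 * 100.54 + (1 - 0.95800) * 219.29 = 105.5 K

105.5 K


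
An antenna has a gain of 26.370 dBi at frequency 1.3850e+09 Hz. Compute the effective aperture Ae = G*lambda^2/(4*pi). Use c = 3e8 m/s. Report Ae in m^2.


lambda = c / f = 3.0000e+08 / 1.3850e+09 = 0.2166065 m
G_linear = 10^(26.370/10) = 433.5109
Ae = G_linear * lambda^2 / (4*pi) = 433.5109 * 0.2166065^2 / (4*pi) = 1.619 m^2

1.619 m^2


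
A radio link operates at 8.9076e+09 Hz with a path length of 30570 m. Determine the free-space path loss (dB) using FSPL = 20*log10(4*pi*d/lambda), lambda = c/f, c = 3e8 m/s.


lambda = c / f = 3.0000e+08 / 8.9076e+09 = 0.03367911 m
FSPL = 20 * log10(4*pi*30570/0.03367911) = 141.1 dB

141.1 dB


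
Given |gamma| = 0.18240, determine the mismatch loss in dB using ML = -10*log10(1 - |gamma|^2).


ML = -10 * log10(1 - 0.18240^2) = -10 * log10(0.96673024) = 0.1469 dB

0.1469 dB


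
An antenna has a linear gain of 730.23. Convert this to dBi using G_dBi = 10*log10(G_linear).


G_dBi = 10 * log10(730.23) = 28.63 dBi

28.63 dBi


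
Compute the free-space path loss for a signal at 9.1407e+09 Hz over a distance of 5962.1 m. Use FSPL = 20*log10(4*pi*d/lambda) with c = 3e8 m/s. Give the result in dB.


lambda = c / f = 3.0000e+08 / 9.1407e+09 = 0.03282024 m
FSPL = 20 * log10(4*pi*5962.1/0.03282024) = 127.2 dB

127.2 dB


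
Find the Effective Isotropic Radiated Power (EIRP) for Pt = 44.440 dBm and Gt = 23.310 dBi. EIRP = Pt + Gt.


EIRP = Pt + Gt = 44.440 + 23.310 = 67.75 dBm

67.75 dBm


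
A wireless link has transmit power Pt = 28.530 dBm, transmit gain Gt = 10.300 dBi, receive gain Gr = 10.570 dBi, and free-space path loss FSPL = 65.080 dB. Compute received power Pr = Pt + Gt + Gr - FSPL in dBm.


Pr = 28.530 + 10.300 + 10.570 - 65.080 = -15.68 dBm

-15.68 dBm


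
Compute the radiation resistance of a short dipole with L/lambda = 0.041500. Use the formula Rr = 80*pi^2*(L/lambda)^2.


Rr = 80 * pi^2 * (0.041500)^2 = 80 * 9.869604 * 1.722250e-03 = 1.360 ohm

1.360 ohm


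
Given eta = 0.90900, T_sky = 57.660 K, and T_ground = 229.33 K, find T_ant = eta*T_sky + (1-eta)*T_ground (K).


T_ant = 0.90900 * 57.660 + (1 - 0.90900) * 229.33 = 73.28 K

73.28 K


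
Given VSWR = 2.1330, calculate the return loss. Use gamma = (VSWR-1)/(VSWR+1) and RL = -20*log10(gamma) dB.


gamma = (2.1330 - 1) / (2.1330 + 1) = 0.3616342
RL = -20 * log10(0.3616342) = 8.835 dB

8.835 dB


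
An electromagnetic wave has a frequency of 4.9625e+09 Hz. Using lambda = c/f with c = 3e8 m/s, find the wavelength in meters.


lambda = c / f = 3.0000e+08 / 4.9625e+09 = 0.06045 m

0.06045 m


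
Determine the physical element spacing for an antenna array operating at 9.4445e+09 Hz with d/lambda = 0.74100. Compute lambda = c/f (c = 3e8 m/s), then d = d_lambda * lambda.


lambda = c / f = 3.0000e+08 / 9.4445e+09 = 0.03176452 m
d = 0.74100 * 0.03176452 = 0.02354 m

0.02354 m


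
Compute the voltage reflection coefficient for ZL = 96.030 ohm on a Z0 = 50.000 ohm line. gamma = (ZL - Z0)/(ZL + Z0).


gamma = (96.030 - 50.000) / (96.030 + 50.000) = 0.3152

0.3152


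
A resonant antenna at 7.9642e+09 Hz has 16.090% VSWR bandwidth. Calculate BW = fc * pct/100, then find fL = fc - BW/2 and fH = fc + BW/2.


BW = 7.9642e+09 * 16.090/100 = 1.281440e+09 Hz
fL = 7.9642e+09 - 1.281440e+09/2 = 7.323e+09 Hz
fH = 7.9642e+09 + 1.281440e+09/2 = 8.605e+09 Hz

BW=1.281e+09 Hz, fL=7.323e+09 Hz, fH=8.605e+09 Hz


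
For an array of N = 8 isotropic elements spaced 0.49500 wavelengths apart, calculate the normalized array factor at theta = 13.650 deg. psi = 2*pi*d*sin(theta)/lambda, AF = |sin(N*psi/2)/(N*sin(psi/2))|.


psi = 2*pi*0.49500*sin(13.650 deg) = 0.7339713 rad
AF = |sin(8*0.7339713/2) / (8*sin(0.7339713/2))| = 0.07116

0.07116


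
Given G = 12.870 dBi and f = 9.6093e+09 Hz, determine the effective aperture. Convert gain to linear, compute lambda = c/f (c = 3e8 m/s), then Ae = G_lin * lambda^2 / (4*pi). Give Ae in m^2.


lambda = c / f = 3.0000e+08 / 9.6093e+09 = 0.03121976 m
G_linear = 10^(12.870/10) = 19.36422
Ae = G_linear * lambda^2 / (4*pi) = 19.36422 * 0.03121976^2 / (4*pi) = 1.502e-03 m^2

1.502e-03 m^2


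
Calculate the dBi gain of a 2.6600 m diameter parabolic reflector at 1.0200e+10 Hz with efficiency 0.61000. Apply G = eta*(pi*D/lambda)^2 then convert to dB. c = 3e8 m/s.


lambda = c / f = 3.0000e+08 / 1.0200e+10 = 0.02941176 m
G_linear = 0.61000 * (pi * 2.6600 / 0.02941176)^2 = 49243.72
G_dBi = 10 * log10(49243.72) = 46.92 dBi

46.92 dBi


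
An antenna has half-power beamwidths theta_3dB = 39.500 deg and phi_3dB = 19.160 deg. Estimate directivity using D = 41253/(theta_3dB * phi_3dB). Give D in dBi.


D_linear = 41253 / (39.500 * 19.160) = 54.50834
D_dBi = 10 * log10(54.50834) = 17.36 dBi

17.36 dBi


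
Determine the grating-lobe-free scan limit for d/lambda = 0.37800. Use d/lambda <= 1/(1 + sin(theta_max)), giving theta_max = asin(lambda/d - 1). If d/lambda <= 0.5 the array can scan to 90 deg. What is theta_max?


lambda/d - 1 = 1/0.37800 - 1 = 1.645503 >= 1
d/lambda <= 0.5, so the array can scan to endfire without grating lobes: theta_max = 90 deg

90 deg


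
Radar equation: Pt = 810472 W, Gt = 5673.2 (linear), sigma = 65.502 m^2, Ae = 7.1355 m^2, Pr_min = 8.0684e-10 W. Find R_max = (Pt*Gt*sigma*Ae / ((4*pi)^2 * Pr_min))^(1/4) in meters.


R^4 = 810472*5673.2*65.502*7.1355 / ((4*pi)^2 * 8.0684e-10) = 1.686700e+19
R_max = 1.686700e+19^0.25 = 64085 m

64085 m


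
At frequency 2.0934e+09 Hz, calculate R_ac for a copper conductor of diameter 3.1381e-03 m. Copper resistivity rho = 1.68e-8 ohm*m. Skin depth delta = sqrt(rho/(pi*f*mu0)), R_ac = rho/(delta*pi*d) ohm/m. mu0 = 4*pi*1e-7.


delta = sqrt(1.68e-8 / (pi * 2.0934e+09 * 4*pi*1e-7)) = 1.425767e-06 m
R_ac = 1.68e-8 / (1.425767e-06 * pi * 3.1381e-03) = 1.195 ohm/m

1.195 ohm/m


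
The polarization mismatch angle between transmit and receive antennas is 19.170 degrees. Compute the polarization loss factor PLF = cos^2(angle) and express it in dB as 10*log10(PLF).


PLF_linear = cos^2(19.170 deg) = 0.8921717
PLF_dB = 10 * log10(0.8921717) = -0.4955 dB

-0.4955 dB


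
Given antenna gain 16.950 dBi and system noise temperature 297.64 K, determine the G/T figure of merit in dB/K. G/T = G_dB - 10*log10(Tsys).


G/T = 16.950 - 10*log10(297.64) = 16.950 - 24.73691 = -7.787 dB/K

-7.787 dB/K


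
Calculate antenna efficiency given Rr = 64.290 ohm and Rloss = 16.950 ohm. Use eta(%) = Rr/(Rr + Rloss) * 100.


eta = 64.290 / (64.290 + 16.950) * 100 = 79.14%

79.14%


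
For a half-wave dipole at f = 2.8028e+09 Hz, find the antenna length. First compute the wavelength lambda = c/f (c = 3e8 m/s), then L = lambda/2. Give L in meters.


lambda = c / f = 3.0000e+08 / 2.8028e+09 = 0.1070358 m
L = lambda / 2 = 0.1070358 / 2 = 0.05352 m

0.05352 m


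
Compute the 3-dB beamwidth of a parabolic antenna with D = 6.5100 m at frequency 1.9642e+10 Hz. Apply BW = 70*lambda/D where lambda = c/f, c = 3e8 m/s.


lambda = c / f = 3.0000e+08 / 1.9642e+10 = 0.01527339 m
BW = 70 * 0.01527339 / 6.5100 = 0.1642 deg

0.1642 deg


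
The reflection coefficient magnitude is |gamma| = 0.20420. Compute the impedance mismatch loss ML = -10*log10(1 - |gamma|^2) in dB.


ML = -10 * log10(1 - 0.20420^2) = -10 * log10(0.95830236) = 0.1850 dB

0.1850 dB


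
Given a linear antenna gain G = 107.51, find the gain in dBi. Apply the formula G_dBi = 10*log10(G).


G_dBi = 10 * log10(107.51) = 20.31 dBi

20.31 dBi


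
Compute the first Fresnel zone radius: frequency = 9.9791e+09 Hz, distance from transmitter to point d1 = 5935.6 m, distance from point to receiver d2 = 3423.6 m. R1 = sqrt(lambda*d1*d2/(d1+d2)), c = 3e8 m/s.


lambda = c / f = 3.0000e+08 / 9.9791e+09 = 0.03006283 m
R1 = sqrt(0.03006283 * 5935.6 * 3423.6 / (5935.6 + 3423.6)) = 8.079 m

8.079 m


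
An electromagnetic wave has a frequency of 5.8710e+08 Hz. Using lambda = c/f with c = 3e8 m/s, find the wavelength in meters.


lambda = c / f = 3.0000e+08 / 5.8710e+08 = 0.5110 m

0.5110 m


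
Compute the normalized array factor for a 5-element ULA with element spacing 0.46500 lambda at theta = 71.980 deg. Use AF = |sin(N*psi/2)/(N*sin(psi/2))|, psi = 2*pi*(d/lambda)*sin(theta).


psi = 2*pi*0.46500*sin(71.980 deg) = 2.778369 rad
AF = |sin(5*2.778369/2) / (5*sin(2.778369/2))| = 0.1251

0.1251


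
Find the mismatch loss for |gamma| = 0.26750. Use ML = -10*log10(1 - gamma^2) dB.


ML = -10 * log10(1 - 0.26750^2) = -10 * log10(0.92844375) = 0.3224 dB

0.3224 dB


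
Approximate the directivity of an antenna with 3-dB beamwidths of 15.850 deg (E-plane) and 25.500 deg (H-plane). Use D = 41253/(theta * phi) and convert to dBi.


D_linear = 41253 / (15.850 * 25.500) = 102.0672
D_dBi = 10 * log10(102.0672) = 20.09 dBi

20.09 dBi


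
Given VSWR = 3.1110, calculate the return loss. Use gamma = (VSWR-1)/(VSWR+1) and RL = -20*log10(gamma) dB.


gamma = (3.1110 - 1) / (3.1110 + 1) = 0.5135004
RL = -20 * log10(0.5135004) = 5.789 dB

5.789 dB


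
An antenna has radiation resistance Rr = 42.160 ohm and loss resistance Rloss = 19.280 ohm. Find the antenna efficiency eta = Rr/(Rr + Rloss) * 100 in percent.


eta = 42.160 / (42.160 + 19.280) * 100 = 68.62%

68.62%


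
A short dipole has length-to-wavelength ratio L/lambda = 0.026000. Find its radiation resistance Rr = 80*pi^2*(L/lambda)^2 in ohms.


Rr = 80 * pi^2 * (0.026000)^2 = 80 * 9.869604 * 6.760000e-04 = 0.5337 ohm

0.5337 ohm


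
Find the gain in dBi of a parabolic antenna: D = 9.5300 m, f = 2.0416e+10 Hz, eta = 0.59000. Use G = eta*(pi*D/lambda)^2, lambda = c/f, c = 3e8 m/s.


lambda = c / f = 3.0000e+08 / 2.0416e+10 = 0.01469436 m
G_linear = 0.59000 * (pi * 9.5300 / 0.01469436)^2 = 2.449267e+06
G_dBi = 10 * log10(2.449267e+06) = 63.89 dBi

63.89 dBi


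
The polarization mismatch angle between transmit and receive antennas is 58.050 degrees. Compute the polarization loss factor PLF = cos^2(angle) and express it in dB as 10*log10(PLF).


PLF_linear = cos^2(58.050 deg) = 0.2800304
PLF_dB = 10 * log10(0.2800304) = -5.528 dB

-5.528 dB


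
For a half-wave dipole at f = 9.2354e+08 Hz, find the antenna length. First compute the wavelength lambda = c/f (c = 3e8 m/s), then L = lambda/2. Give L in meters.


lambda = c / f = 3.0000e+08 / 9.2354e+08 = 0.3248370 m
L = lambda / 2 = 0.3248370 / 2 = 0.1624 m

0.1624 m


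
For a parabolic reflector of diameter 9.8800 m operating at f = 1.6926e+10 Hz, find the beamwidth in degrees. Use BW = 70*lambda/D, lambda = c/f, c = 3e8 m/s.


lambda = c / f = 3.0000e+08 / 1.6926e+10 = 0.01772421 m
BW = 70 * 0.01772421 / 9.8800 = 0.1256 deg

0.1256 deg


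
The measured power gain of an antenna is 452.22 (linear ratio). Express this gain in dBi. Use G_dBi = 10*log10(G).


G_dBi = 10 * log10(452.22) = 26.55 dBi

26.55 dBi


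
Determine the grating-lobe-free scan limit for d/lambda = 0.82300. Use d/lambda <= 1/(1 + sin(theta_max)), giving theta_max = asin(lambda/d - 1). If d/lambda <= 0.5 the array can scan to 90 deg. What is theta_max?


lambda/d - 1 = 1/0.82300 - 1 = 0.2150668
theta_max = asin(0.2150668) = 12.42 deg

12.42 deg


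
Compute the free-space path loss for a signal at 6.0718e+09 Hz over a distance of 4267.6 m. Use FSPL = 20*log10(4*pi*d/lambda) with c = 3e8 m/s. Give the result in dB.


lambda = c / f = 3.0000e+08 / 6.0718e+09 = 0.04940874 m
FSPL = 20 * log10(4*pi*4267.6/0.04940874) = 120.7 dB

120.7 dB


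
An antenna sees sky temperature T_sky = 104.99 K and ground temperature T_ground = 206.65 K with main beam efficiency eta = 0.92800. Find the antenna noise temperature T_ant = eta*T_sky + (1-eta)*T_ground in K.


T_ant = 0.92800 * 104.99 + (1 - 0.92800) * 206.65 = 112.3 K

112.3 K


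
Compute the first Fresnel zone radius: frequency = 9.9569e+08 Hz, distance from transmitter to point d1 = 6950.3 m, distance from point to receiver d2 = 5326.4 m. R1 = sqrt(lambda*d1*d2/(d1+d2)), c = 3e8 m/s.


lambda = c / f = 3.0000e+08 / 9.9569e+08 = 0.3012986 m
R1 = sqrt(0.3012986 * 6950.3 * 5326.4 / (6950.3 + 5326.4)) = 30.14 m

30.14 m


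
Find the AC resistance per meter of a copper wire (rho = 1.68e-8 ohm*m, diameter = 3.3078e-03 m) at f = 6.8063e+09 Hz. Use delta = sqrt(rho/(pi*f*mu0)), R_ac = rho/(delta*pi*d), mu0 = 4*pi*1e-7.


delta = sqrt(1.68e-8 / (pi * 6.8063e+09 * 4*pi*1e-7)) = 7.907136e-07 m
R_ac = 1.68e-8 / (7.907136e-07 * pi * 3.3078e-03) = 2.045 ohm/m

2.045 ohm/m


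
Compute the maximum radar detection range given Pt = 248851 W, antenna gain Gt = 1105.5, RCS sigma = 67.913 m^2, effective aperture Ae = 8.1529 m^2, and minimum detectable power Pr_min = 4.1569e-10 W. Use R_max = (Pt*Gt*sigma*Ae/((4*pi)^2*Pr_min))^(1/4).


R^4 = 248851*1105.5*67.913*8.1529 / ((4*pi)^2 * 4.1569e-10) = 2.320459e+18
R_max = 2.320459e+18^0.25 = 39030 m

39030 m


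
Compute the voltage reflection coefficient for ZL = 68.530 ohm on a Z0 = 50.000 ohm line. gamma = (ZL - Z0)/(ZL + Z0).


gamma = (68.530 - 50.000) / (68.530 + 50.000) = 0.1563

0.1563


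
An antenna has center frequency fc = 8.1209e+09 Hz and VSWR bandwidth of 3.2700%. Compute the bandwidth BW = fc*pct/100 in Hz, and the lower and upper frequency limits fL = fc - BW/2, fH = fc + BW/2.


BW = 8.1209e+09 * 3.2700/100 = 2.655534e+08 Hz
fL = 8.1209e+09 - 2.655534e+08/2 = 7.988e+09 Hz
fH = 8.1209e+09 + 2.655534e+08/2 = 8.254e+09 Hz

BW=2.656e+08 Hz, fL=7.988e+09 Hz, fH=8.254e+09 Hz


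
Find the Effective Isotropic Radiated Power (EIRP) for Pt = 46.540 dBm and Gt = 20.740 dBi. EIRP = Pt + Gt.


EIRP = Pt + Gt = 46.540 + 20.740 = 67.28 dBm

67.28 dBm


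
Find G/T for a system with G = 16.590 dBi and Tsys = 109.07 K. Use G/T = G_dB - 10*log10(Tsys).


G/T = 16.590 - 10*log10(109.07) = 16.590 - 20.37705 = -3.787 dB/K

-3.787 dB/K


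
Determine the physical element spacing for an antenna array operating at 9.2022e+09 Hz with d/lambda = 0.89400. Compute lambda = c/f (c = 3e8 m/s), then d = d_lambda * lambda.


lambda = c / f = 3.0000e+08 / 9.2022e+09 = 0.03260090 m
d = 0.89400 * 0.03260090 = 0.02915 m

0.02915 m


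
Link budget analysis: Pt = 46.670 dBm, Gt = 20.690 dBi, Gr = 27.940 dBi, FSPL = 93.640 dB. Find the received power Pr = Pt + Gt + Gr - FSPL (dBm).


Pr = 46.670 + 20.690 + 27.940 - 93.640 = 1.66 dBm

1.66 dBm


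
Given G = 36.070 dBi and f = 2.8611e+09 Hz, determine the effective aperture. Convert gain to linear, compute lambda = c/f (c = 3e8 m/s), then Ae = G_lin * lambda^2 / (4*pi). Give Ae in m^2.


lambda = c / f = 3.0000e+08 / 2.8611e+09 = 0.1048548 m
G_linear = 10^(36.070/10) = 4045.759
Ae = G_linear * lambda^2 / (4*pi) = 4045.759 * 0.1048548^2 / (4*pi) = 3.540 m^2

3.540 m^2


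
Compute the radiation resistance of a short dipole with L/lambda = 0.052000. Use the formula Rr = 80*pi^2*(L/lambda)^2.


Rr = 80 * pi^2 * (0.052000)^2 = 80 * 9.869604 * 2.704000e-03 = 2.135 ohm

2.135 ohm


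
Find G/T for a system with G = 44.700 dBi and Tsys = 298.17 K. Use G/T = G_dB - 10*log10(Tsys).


G/T = 44.700 - 10*log10(298.17) = 44.700 - 24.74464 = 19.96 dB/K

19.96 dB/K


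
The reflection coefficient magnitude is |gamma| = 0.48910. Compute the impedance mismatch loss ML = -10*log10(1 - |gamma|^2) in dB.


ML = -10 * log10(1 - 0.48910^2) = -10 * log10(0.76078119) = 1.187 dB

1.187 dB


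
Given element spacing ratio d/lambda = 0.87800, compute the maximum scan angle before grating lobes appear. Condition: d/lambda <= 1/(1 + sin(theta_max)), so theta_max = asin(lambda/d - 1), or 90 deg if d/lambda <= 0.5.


lambda/d - 1 = 1/0.87800 - 1 = 0.1389522
theta_max = asin(0.1389522) = 7.987 deg

7.987 deg


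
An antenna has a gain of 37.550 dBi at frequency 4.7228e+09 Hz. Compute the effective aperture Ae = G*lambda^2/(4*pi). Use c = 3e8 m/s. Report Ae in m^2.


lambda = c / f = 3.0000e+08 / 4.7228e+09 = 0.06352164 m
G_linear = 10^(37.550/10) = 5688.529
Ae = G_linear * lambda^2 / (4*pi) = 5688.529 * 0.06352164^2 / (4*pi) = 1.827 m^2

1.827 m^2


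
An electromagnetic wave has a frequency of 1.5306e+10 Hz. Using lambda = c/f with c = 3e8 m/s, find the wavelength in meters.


lambda = c / f = 3.0000e+08 / 1.5306e+10 = 0.01960 m

0.01960 m


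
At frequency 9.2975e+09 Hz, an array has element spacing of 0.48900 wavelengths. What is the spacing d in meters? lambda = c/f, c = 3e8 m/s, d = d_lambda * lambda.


lambda = c / f = 3.0000e+08 / 9.2975e+09 = 0.03226674 m
d = 0.48900 * 0.03226674 = 0.01578 m

0.01578 m


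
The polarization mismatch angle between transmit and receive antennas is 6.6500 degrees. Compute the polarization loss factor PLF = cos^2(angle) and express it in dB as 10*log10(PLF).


PLF_linear = cos^2(6.6500 deg) = 0.9865894
PLF_dB = 10 * log10(0.9865894) = -0.05864 dB

-0.05864 dB


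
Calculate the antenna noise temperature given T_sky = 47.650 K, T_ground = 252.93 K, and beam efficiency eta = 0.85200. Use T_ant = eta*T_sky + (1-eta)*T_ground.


T_ant = 0.85200 * 47.650 + (1 - 0.85200) * 252.93 = 78.03 K

78.03 K


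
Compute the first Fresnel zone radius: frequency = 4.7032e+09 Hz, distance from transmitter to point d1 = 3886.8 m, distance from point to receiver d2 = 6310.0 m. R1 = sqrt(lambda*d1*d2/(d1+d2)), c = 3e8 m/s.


lambda = c / f = 3.0000e+08 / 4.7032e+09 = 0.06378636 m
R1 = sqrt(0.06378636 * 3886.8 * 6310.0 / (3886.8 + 6310.0)) = 12.39 m

12.39 m


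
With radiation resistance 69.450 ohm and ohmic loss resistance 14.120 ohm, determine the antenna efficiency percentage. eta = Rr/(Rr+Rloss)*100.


eta = 69.450 / (69.450 + 14.120) * 100 = 83.10%

83.10%


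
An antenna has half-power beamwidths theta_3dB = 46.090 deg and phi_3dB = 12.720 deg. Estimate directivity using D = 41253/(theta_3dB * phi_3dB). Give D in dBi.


D_linear = 41253 / (46.090 * 12.720) = 70.36581
D_dBi = 10 * log10(70.36581) = 18.47 dBi

18.47 dBi


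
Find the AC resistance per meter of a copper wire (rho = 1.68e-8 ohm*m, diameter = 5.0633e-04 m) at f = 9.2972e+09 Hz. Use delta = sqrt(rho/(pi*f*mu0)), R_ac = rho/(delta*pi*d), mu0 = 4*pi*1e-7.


delta = sqrt(1.68e-8 / (pi * 9.2972e+09 * 4*pi*1e-7)) = 6.765481e-07 m
R_ac = 1.68e-8 / (6.765481e-07 * pi * 5.0633e-04) = 15.61 ohm/m

15.61 ohm/m


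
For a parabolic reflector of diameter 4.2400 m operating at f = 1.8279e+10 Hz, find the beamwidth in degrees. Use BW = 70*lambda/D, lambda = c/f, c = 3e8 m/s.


lambda = c / f = 3.0000e+08 / 1.8279e+10 = 0.01641228 m
BW = 70 * 0.01641228 / 4.2400 = 0.2710 deg

0.2710 deg


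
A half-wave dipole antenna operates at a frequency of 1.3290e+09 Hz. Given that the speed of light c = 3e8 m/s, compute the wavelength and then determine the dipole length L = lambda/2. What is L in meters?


lambda = c / f = 3.0000e+08 / 1.3290e+09 = 0.2257336 m
L = lambda / 2 = 0.2257336 / 2 = 0.1129 m

0.1129 m


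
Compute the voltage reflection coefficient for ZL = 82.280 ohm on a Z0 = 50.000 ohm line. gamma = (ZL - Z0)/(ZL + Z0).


gamma = (82.280 - 50.000) / (82.280 + 50.000) = 0.2440

0.2440


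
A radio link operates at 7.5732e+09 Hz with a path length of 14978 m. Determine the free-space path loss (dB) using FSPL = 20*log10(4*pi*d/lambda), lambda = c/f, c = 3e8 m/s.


lambda = c / f = 3.0000e+08 / 7.5732e+09 = 0.03961337 m
FSPL = 20 * log10(4*pi*14978/0.03961337) = 133.5 dB

133.5 dB


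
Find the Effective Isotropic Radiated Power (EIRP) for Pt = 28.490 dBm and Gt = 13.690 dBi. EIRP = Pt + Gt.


EIRP = Pt + Gt = 28.490 + 13.690 = 42.18 dBm

42.18 dBm


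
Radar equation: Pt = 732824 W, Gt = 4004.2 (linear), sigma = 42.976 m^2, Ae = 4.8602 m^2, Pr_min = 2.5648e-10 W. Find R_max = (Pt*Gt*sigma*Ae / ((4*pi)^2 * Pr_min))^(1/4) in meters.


R^4 = 732824*4004.2*42.976*4.8602 / ((4*pi)^2 * 2.5648e-10) = 1.513291e+19
R_max = 1.513291e+19^0.25 = 62371 m

62371 m


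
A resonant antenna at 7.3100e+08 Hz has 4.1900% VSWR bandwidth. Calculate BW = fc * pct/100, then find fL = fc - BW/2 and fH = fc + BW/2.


BW = 7.3100e+08 * 4.1900/100 = 3.062890e+07 Hz
fL = 7.3100e+08 - 3.062890e+07/2 = 7.157e+08 Hz
fH = 7.3100e+08 + 3.062890e+07/2 = 7.463e+08 Hz

BW=3.063e+07 Hz, fL=7.157e+08 Hz, fH=7.463e+08 Hz


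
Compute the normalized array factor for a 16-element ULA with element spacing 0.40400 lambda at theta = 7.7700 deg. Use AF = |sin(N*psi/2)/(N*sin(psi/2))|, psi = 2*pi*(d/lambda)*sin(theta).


psi = 2*pi*0.40400*sin(7.7700 deg) = 0.3431845 rad
AF = |sin(16*0.3431845/2) / (16*sin(0.3431845/2))| = 0.1412

0.1412


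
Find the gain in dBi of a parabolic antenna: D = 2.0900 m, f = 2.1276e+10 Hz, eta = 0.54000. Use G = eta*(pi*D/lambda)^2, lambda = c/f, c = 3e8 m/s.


lambda = c / f = 3.0000e+08 / 2.1276e+10 = 0.01410039 m
G_linear = 0.54000 * (pi * 2.0900 / 0.01410039)^2 = 117091.1
G_dBi = 10 * log10(117091.1) = 50.69 dBi

50.69 dBi


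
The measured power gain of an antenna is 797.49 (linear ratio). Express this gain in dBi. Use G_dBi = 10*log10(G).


G_dBi = 10 * log10(797.49) = 29.02 dBi

29.02 dBi


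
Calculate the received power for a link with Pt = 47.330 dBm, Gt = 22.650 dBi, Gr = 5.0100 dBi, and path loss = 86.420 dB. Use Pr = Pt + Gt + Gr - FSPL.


Pr = 47.330 + 22.650 + 5.0100 - 86.420 = -11.43 dBm

-11.43 dBm


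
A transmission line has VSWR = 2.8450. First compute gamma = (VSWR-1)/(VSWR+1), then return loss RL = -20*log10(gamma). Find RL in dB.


gamma = (2.8450 - 1) / (2.8450 + 1) = 0.4798440
RL = -20 * log10(0.4798440) = 6.378 dB

6.378 dB


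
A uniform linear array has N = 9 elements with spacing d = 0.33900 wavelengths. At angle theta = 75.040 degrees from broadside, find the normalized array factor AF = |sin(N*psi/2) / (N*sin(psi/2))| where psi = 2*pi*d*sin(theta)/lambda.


psi = 2*pi*0.33900*sin(75.040 deg) = 2.057806 rad
AF = |sin(9*2.057806/2) / (9*sin(2.057806/2))| = 0.02126

0.02126


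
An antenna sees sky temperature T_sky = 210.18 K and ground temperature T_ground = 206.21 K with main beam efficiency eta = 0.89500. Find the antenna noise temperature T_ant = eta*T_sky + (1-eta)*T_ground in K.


T_ant = 0.89500 * 210.18 + (1 - 0.89500) * 206.21 = 209.8 K

209.8 K


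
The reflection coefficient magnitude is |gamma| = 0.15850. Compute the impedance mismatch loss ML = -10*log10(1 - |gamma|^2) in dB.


ML = -10 * log10(1 - 0.15850^2) = -10 * log10(0.97487775) = 0.1105 dB

0.1105 dB


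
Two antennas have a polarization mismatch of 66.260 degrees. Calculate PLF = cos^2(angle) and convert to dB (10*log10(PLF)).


PLF_linear = cos^2(66.260 deg) = 0.1620762
PLF_dB = 10 * log10(0.1620762) = -7.903 dB

-7.903 dB


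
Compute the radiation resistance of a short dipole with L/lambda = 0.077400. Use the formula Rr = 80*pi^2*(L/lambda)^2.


Rr = 80 * pi^2 * (0.077400)^2 = 80 * 9.869604 * 5.990760e-03 = 4.730 ohm

4.730 ohm


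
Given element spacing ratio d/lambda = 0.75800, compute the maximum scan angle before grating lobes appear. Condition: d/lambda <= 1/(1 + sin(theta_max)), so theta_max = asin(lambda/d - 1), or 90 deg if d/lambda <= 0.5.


lambda/d - 1 = 1/0.75800 - 1 = 0.3192612
theta_max = asin(0.3192612) = 18.62 deg

18.62 deg


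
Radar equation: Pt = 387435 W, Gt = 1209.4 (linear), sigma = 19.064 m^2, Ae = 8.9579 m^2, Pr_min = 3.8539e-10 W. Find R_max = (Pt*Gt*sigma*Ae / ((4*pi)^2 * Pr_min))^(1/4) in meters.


R^4 = 387435*1209.4*19.064*8.9579 / ((4*pi)^2 * 3.8539e-10) = 1.314828e+18
R_max = 1.314828e+18^0.25 = 33862 m

33862 m


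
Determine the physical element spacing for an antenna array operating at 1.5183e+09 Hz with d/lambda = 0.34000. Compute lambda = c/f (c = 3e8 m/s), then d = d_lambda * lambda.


lambda = c / f = 3.0000e+08 / 1.5183e+09 = 0.1975894 m
d = 0.34000 * 0.1975894 = 0.06718 m

0.06718 m
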